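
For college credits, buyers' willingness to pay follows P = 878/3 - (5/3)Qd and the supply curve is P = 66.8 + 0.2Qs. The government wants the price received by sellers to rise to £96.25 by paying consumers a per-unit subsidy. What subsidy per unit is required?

At a seller price of 96.25, quantity supplied is -334 + 5·96.25 = 147.25.
Buyers absorb 147.25 only when they pay Pb = 878/3 − (5/3)·147.25 = 47.25.
s = Ps − Pb = 96.25 − 47.25 = 49.

Required subsidy s = £49 per unit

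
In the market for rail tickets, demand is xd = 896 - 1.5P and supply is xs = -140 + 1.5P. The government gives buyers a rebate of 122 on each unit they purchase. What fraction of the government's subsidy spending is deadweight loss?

Pre-subsidy: 896 - 1.5P = -140 + 1.5P gives P* = 1036/3, x* = 378.
With the rebate, buyers effectively pay Pb = Ps − 122, where Ps is the price sellers receive.
Demand in terms of Ps becomes xd = 896 − 1.5(Ps − 122) = 1079 - 1.5Ps. Setting this equal to supply: 1079 - 1.5Ps = -140 + 1.5Ps, so Ps = 1219/3.
Buyers pay Pb = 1219/3 − 122 = 853/3; x' = -140 + 1.5·(1219/3) = 469.5.
ΔCS = ½(378 + 469.5)(1036/3 − 853/3) = 25848.75; ΔPS = ½(378 + 469.5)(1219/3 − 1036/3) = 25848.75.
Government spending = 122 × 469.5 = 57279.
DWL = ½ × 122 × (469.5 − 378) = 5581.5; fraction = 5581.5 / 57279 = 61/626.

DWL / government spending = 61/626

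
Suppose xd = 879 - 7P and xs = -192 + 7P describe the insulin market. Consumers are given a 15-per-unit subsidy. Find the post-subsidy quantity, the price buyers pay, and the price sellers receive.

x' = 396; buyers pay 69; sellers receive 84

Pre-subsidy: 879 - 7P = -192 + 7P gives P* = 76.5, x* = 343.5.
With the rebate, buyers effectively pay Pb = Ps − 15, where Ps is the price sellers receive.
Demand in terms of Ps becomes xd = 879 − 7(Ps − 15) = 984 - 7Ps. Setting this equal to supply: 984 - 7Ps = -192 + 7Ps, so Ps = 84.
Buyers pay Pb = 84 − 15 = 69; x' = -192 + 7·84 = 396.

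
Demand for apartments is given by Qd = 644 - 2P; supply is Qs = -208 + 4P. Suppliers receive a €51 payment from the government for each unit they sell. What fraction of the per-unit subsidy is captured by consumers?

Consumer share = 2/3

Pre-subsidy: 644 - 2P = -208 + 4P gives P* = 142, Q* = 360.
With the subsidy, sellers receive Ps = Pb + 51 for each unit, where Pb is the price buyers pay.
Supply in terms of Pb becomes Qs = -208 + 4(Pb + 51) = -4 + 4Pb. Setting this equal to demand: 644 - 2Pb = -4 + 4Pb, so Pb = 108.
Sellers receive Ps = 108 + 51 = 159; Q' = 644 − 2·108 = 428.
Buyers' price falls by P* − Pb = 142 − 108 = 34; sellers' price rises by Ps − P* = 159 − 142 = 17.
So consumers capture 34/51 = 2/3 of each unit of subsidy.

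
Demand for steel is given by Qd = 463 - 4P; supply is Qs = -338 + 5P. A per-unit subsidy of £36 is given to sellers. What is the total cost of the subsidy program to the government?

Pre-subsidy: 463 - 4P = -338 + 5P gives P* = 89, Q* = 107.
With the subsidy, sellers receive Ps = Pb + 36 for each unit, where Pb is the price buyers pay.
Supply in terms of Pb becomes Qs = -338 + 5(Pb + 36) = -158 + 5Pb. Setting this equal to demand: 463 - 4Pb = -158 + 5Pb, so Pb = 69.
Sellers receive Ps = 69 + 36 = 105; Q' = 463 − 4·69 = 187.
Government outlay = subsidy × quantity = 36 × 187 = 6732.

Government cost = £6732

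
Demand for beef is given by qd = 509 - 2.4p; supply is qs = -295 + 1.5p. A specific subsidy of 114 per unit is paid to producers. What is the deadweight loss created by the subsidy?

Deadweight loss = 77976/13

Pre-subsidy: 509 - 2.4p = -295 + 1.5p gives p* = 2680/13, q* = 185/13.
With the subsidy, sellers receive ps = pb + 114 for each unit, where pb is the price buyers pay.
Supply in terms of pb becomes qs = -295 + 1.5(pb + 114) = -124 + 1.5pb. Setting this equal to demand: 509 - 2.4pb = -124 + 1.5pb, so pb = 2110/13.
Sellers receive ps = 2110/13 + 114 = 3592/13; q' = 509 − 2.4·(2110/13) = 1553/13.
The subsidy expands output by 1553/13 − 185/13 = 1368/13 past the efficient level; on those units the gap between marginal cost and willingness to pay runs from 0 up to 114.
DWL = ½ × 114 × 1368/13 = 77976/13.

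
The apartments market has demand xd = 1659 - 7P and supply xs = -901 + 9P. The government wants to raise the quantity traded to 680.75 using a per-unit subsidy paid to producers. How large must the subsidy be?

At x = 680.75, invert demand for the buyer price: Pb = (1659 − 680.75)/7 = 139.75; invert supply for the seller price: Ps = (680.75 − (-901))/9 = 175.75.
The subsidy must fill the gap: s = Ps − Pb = 175.75 − 139.75 = 36.

Required subsidy s = 36 per unit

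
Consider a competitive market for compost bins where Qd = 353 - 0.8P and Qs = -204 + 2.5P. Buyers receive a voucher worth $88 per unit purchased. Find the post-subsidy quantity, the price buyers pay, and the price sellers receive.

Q' = 8953/33; buyers pay 3370/33; sellers receive 6274/33

Pre-subsidy: 353 - 0.8P = -204 + 2.5P gives P* = 5570/33, Q* = 7193/33.
With the rebate, buyers effectively pay Pb = Ps − 88, where Ps is the price sellers receive.
Demand in terms of Ps becomes Qd = 353 − 0.8(Ps − 88) = 423.4 - 0.8Ps. Setting this equal to supply: 423.4 - 0.8Ps = -204 + 2.5Ps, so Ps = 6274/33.
Buyers pay Pb = 6274/33 − 88 = 3370/33; Q' = -204 + 2.5·(6274/33) = 8953/33.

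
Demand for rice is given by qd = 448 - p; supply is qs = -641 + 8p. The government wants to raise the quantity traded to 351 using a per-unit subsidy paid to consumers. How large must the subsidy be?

At q = 351, invert demand for the buyer price: pb = (448 − 351)/1 = 97; invert supply for the seller price: ps = (351 − (-641))/8 = 124.
The subsidy must fill the gap: s = ps − pb = 124 − 97 = 27.

Required subsidy s = 27 per unit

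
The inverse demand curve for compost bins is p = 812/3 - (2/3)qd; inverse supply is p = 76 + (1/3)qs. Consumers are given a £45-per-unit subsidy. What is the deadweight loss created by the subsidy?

Deadweight loss = £1012.5

Pre-subsidy: 812/3 - (2/3)q = 76 + (1/3)q gives q* = 584/3 and p* = 1268/9.
With the rebate, buyers effectively pay pb = ps − 45, where ps is the price sellers receive.
On the curves, pb = 812/3 - (2/3)q and ps = 76 + (1/3)q; the wedge ps − pb = 45 gives 76 + (1/3)q − (812/3 - (2/3)q) = 45, so q' = 719/3.
Then pb = 812/3 − (2/3)·(719/3) = 998/9 and ps = 76 + (1/3)·(719/3) = 1403/9.
The subsidy expands output by 719/3 − 584/3 = 45 past the efficient level; on those units the gap between marginal cost and willingness to pay runs from 0 up to 45.
DWL = ½ × 45 × 45 = 1012.5.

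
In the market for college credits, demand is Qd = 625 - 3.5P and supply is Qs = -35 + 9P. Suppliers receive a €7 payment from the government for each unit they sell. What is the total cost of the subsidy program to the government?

Government cost = €3204.88

Pre-subsidy: 625 - 3.5P = -35 + 9P gives P* = 52.8, Q* = 440.2.
With the subsidy, sellers receive Ps = Pb + 7 for each unit, where Pb is the price buyers pay.
Supply in terms of Pb becomes Qs = -35 + 9(Pb + 7) = 28 + 9Pb. Setting this equal to demand: 625 - 3.5Pb = 28 + 9Pb, so Pb = 47.76.
Sellers receive Ps = 47.76 + 7 = 54.76; Q' = 625 − 3.5·47.76 = 457.84.
Government outlay = subsidy × quantity = 7 × 457.84 = 3204.88.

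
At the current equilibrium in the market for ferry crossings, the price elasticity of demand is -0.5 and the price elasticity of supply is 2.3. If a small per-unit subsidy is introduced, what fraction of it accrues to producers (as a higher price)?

Producer share = 5/28

For a small subsidy around the equilibrium, the benefit split depends on the relative slopes, which at a point are proportional to the elasticities.
Buyer share = εs/(εs + |εd|) = 2.3/(2.3 + 0.5) = 23/28; seller share = |εd|/(εs + |εd|) = 5/28.
So producers capture 5/28 of the subsidy.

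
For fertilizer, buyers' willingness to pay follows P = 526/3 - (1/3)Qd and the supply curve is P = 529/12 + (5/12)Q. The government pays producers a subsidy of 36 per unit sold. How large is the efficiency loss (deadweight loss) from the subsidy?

Deadweight loss = 864

Pre-subsidy: 526/3 - (1/3)Q = 529/12 + (5/12)Q gives Q* = 175 and P* = 117.
With the subsidy, sellers receive Ps = Pb + 36 for each unit, where Pb is the price buyers pay.
On the curves, Pb = 526/3 - (1/3)Q and Ps = 529/12 + (5/12)Q; the wedge Ps − Pb = 36 gives 529/12 + (5/12)Q − (526/3 - (1/3)Q) = 36, so Q' = 223.
Then Pb = 526/3 − (1/3)·223 = 101 and Ps = 529/12 + (5/12)·223 = 137.
The subsidy expands output by 223 − 175 = 48 past the efficient level; on those units the gap between marginal cost and willingness to pay runs from 0 up to 36.
DWL = ½ × 36 × 48 = 864.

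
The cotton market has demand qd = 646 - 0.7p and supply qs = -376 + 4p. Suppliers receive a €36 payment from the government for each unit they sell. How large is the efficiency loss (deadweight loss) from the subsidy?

Pre-subsidy: 646 - 0.7p = -376 + 4p gives p* = 10220/47, q* = 23208/47.
With the subsidy, sellers receive ps = pb + 36 for each unit, where pb is the price buyers pay.
Supply in terms of pb becomes qs = -376 + 4(pb + 36) = -232 + 4pb. Setting this equal to demand: 646 - 0.7pb = -232 + 4pb, so pb = 8780/47.
Sellers receive ps = 8780/47 + 36 = 10472/47; q' = 646 − 0.7·(8780/47) = 24216/47.
The subsidy expands output by 24216/47 − 23208/47 = 1008/47 past the efficient level; on those units the gap between marginal cost and willingness to pay runs from 0 up to 36.
DWL = ½ × 36 × 1008/47 = 18144/47.

Deadweight loss = 18144/47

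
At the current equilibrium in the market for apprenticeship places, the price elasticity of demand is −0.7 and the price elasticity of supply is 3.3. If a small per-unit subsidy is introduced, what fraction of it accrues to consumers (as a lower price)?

For a small subsidy around the equilibrium, the benefit split depends on the relative slopes, which at a point are proportional to the elasticities.
Buyer share = εs/(εs + |εd|) = 3.3/(3.3 + 0.7) = 0.825; seller share = |εd|/(εs + |εd|) = 0.175.

Consumer share = 0.825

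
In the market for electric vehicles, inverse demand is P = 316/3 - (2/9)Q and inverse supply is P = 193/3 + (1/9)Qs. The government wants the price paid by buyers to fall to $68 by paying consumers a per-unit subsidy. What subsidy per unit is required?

At a buyer price of 68, quantity demanded is 474 − 4.5·68 = 168.
Sellers supply 168 only when they receive Ps = 193/3 + (1/9)·168 = 83.
s = Ps − Pb = 83 − 68 = 15.

Required subsidy s = $15 per unit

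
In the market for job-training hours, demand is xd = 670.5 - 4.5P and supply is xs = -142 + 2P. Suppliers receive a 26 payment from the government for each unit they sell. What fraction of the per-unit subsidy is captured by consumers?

Pre-subsidy: 670.5 - 4.5P = -142 + 2P gives P* = 125, x* = 108.
With the subsidy, sellers receive Ps = Pb + 26 for each unit, where Pb is the price buyers pay.
Supply in terms of Pb becomes xs = -142 + 2(Pb + 26) = -90 + 2Pb. Setting this equal to demand: 670.5 - 4.5Pb = -90 + 2Pb, so Pb = 117.
Sellers receive Ps = 117 + 26 = 143; x' = 670.5 − 4.5·117 = 144.
Buyers' price falls by P* − Pb = 125 − 117 = 8; sellers' price rises by Ps − P* = 143 − 125 = 18.
So consumers capture 8/26 = 4/13 of each unit of subsidy.

Consumer share = 4/13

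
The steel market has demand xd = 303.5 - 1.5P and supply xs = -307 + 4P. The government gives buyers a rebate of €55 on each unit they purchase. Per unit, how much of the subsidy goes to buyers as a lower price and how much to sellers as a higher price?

Pre-subsidy: 303.5 - 1.5P = -307 + 4P gives P* = 111, x* = 137.
With the rebate, buyers effectively pay Pb = Ps − 55, where Ps is the price sellers receive.
Demand in terms of Ps becomes xd = 303.5 − 1.5(Ps − 55) = 386 - 1.5Ps. Setting this equal to supply: 386 - 1.5Ps = -307 + 4Ps, so Ps = 126.
Buyers pay Pb = 126 − 55 = 71; x' = -307 + 4·126 = 197.
Buyers' price falls by P* − Pb = 111 − 71 = 40; sellers' price rises by Ps − P* = 126 − 111 = 15.

Buyers gain €40 per unit; sellers gain €15 per unit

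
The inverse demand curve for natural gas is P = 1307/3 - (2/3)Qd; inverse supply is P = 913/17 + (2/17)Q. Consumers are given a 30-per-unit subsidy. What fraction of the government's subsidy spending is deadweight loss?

Pre-subsidy: 1307/3 - (2/3)Q = 913/17 + (2/17)Q gives Q* = 487 and P* = 111.
With the rebate, buyers effectively pay Pb = Ps − 30, where Ps is the price sellers receive.
On the curves, Pb = 1307/3 - (2/3)Q and Ps = 913/17 + (2/17)Q; the wedge Ps − Pb = 30 gives 913/17 + (2/17)Q − (1307/3 - (2/3)Q) = 30, so Q' = 525.25.
Then Pb = 1307/3 − (2/3)·525.25 = 85.5 and Ps = 913/17 + (2/17)·525.25 = 115.5.
ΔCS = ½(487 + 525.25)(111 − 85.5) = 12906.1875; ΔPS = ½(487 + 525.25)(115.5 − 111) = 2277.5625.
Government spending = 30 × 525.25 = 15757.5.
DWL = ½ × 30 × (525.25 − 487) = 573.75; fraction = 573.75 / 15757.5 = 153/4202.

DWL / government spending = 153/4202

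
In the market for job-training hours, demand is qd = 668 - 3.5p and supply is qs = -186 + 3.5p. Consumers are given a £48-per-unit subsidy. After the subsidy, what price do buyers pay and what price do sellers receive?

Pre-subsidy: 668 - 3.5p = -186 + 3.5p gives p* = 122, q* = 241.
With the rebate, buyers effectively pay pb = ps − 48, where ps is the price sellers receive.
Demand in terms of ps becomes qd = 668 − 3.5(ps − 48) = 836 - 3.5ps. Setting this equal to supply: 836 - 3.5ps = -186 + 3.5ps, so ps = 146.
Buyers pay pb = 146 − 48 = 98; q' = -186 + 3.5·146 = 325.

Buyers pay £98; sellers receive £146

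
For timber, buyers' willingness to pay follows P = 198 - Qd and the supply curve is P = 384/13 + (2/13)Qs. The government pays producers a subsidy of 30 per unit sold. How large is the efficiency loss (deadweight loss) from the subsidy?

Pre-subsidy: 198 - Q = 384/13 + (2/13)Q gives Q* = 146 and P* = 52.
With the subsidy, sellers receive Ps = Pb + 30 for each unit, where Pb is the price buyers pay.
On the curves, Pb = 198 - Q and Ps = 384/13 + (2/13)Q; the wedge Ps − Pb = 30 gives 384/13 + (2/13)Q − (198 - Q) = 30, so Q' = 172.
Then Pb = 198 − 1·172 = 26 and Ps = 384/13 + (2/13)·172 = 56.
The subsidy expands output by 172 − 146 = 26 past the efficient level; on those units the gap between marginal cost and willingness to pay runs from 0 up to 30.
DWL = ½ × 30 × 26 = 390.

Deadweight loss = 390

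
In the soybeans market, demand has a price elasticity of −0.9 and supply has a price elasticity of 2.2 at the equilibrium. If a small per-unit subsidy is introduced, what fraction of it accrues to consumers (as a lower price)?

Consumer share = 22/31

For a small subsidy around the equilibrium, the benefit split depends on the relative slopes, which at a point are proportional to the elasticities.
Buyer share = εs/(εs + |εd|) = 2.2/(2.2 + 0.9) = 22/31; seller share = |εd|/(εs + |εd|) = 9/31.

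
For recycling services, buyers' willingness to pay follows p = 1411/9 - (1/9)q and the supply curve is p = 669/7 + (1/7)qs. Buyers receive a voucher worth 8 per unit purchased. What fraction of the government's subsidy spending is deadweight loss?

Pre-subsidy: 1411/9 - (1/9)q = 669/7 + (1/7)q gives q* = 241 and p* = 130.
With the rebate, buyers effectively pay pb = ps − 8, where ps is the price sellers receive.
On the curves, pb = 1411/9 - (1/9)q and ps = 669/7 + (1/7)q; the wedge ps − pb = 8 gives 669/7 + (1/7)q − (1411/9 - (1/9)q) = 8, so q' = 272.5.
Then pb = 1411/9 − (1/9)·272.5 = 126.5 and ps = 669/7 + (1/7)·272.5 = 134.5.
ΔCS = ½(241 + 272.5)(130 − 126.5) = 898.625; ΔPS = ½(241 + 272.5)(134.5 − 130) = 1155.375.
Government spending = 8 × 272.5 = 2180.
DWL = ½ × 8 × (272.5 − 241) = 126; fraction = 126 / 2180 = 63/1090.

DWL / government spending = 63/1090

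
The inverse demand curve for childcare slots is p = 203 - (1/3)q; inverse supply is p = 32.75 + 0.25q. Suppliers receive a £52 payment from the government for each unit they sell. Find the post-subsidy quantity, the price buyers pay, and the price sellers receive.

Pre-subsidy: 203 - (1/3)q = 32.75 + 0.25q gives q* = 2043/7 and p* = 740/7.
With the subsidy, sellers receive ps = pb + 52 for each unit, where pb is the price buyers pay.
On the curves, pb = 203 - (1/3)q and ps = 32.75 + 0.25q; the wedge ps − pb = 52 gives 32.75 + 0.25q − (203 - (1/3)q) = 52, so q' = 381.
Then pb = 203 − (1/3)·381 = 76 and ps = 32.75 + 0.25·381 = 128.

q' = 381; buyers pay £76; sellers receive £128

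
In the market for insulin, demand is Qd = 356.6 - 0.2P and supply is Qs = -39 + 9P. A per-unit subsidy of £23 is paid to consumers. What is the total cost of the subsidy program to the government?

Government cost = £8107.5

Pre-subsidy: 356.6 - 0.2P = -39 + 9P gives P* = 43, Q* = 348.
With the rebate, buyers effectively pay Pb = Ps − 23, where Ps is the price sellers receive.
Demand in terms of Ps becomes Qd = 356.6 − 0.2(Ps − 23) = 361.2 - 0.2Ps. Setting this equal to supply: 361.2 - 0.2Ps = -39 + 9Ps, so Ps = 43.5.
Buyers pay Pb = 43.5 − 23 = 20.5; Q' = -39 + 9·43.5 = 352.5.
Government outlay = subsidy × quantity = 23 × 352.5 = 8107.5.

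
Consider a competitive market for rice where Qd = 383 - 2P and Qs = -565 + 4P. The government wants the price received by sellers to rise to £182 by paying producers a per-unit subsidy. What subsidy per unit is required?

Required subsidy s = £72 per unit

At a seller price of 182, quantity supplied is -565 + 4·182 = 163.
Buyers absorb 163 only when they pay Pb with 383 − 2·Pb = 163, i.e. Pb = 110.
s = Ps − Pb = 182 − 110 = 72.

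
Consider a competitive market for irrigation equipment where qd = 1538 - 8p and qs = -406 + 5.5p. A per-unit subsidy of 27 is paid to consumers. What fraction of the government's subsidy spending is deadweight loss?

DWL / government spending = 22/237

Pre-subsidy: 1538 - 8p = -406 + 5.5p gives p* = 144, q* = 386.
With the rebate, buyers effectively pay pb = ps − 27, where ps is the price sellers receive.
Demand in terms of ps becomes qd = 1538 − 8(ps − 27) = 1754 - 8ps. Setting this equal to supply: 1754 - 8ps = -406 + 5.5ps, so ps = 160.
Buyers pay pb = 160 − 27 = 133; q' = -406 + 5.5·160 = 474.
ΔCS = ½(386 + 474)(144 − 133) = 4730; ΔPS = ½(386 + 474)(160 − 144) = 6880.
Government spending = 27 × 474 = 12798.
DWL = ½ × 27 × (474 − 386) = 1188; fraction = 1188 / 12798 = 22/237.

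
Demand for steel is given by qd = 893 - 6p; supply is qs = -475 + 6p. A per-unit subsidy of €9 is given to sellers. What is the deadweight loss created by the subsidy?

Deadweight loss = €121.5

Pre-subsidy: 893 - 6p = -475 + 6p gives p* = 114, q* = 209.
With the subsidy, sellers receive ps = pb + 9 for each unit, where pb is the price buyers pay.
Supply in terms of pb becomes qs = -475 + 6(pb + 9) = -421 + 6pb. Setting this equal to demand: 893 - 6pb = -421 + 6pb, so pb = 109.5.
Sellers receive ps = 109.5 + 9 = 118.5; q' = 893 − 6·109.5 = 236.
The subsidy expands output by 236 − 209 = 27 past the efficient level; on those units the gap between marginal cost and willingness to pay runs from 0 up to 9.
DWL = ½ × 9 × 27 = 121.5.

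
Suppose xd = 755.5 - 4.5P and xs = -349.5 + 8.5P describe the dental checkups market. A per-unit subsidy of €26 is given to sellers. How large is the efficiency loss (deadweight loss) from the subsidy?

Deadweight loss = €994.5

Pre-subsidy: 755.5 - 4.5P = -349.5 + 8.5P gives P* = 85, x* = 373.
With the subsidy, sellers receive Ps = Pb + 26 for each unit, where Pb is the price buyers pay.
Supply in terms of Pb becomes xs = -349.5 + 8.5(Pb + 26) = -128.5 + 8.5Pb. Setting this equal to demand: 755.5 - 4.5Pb = -128.5 + 8.5Pb, so Pb = 68.
Sellers receive Ps = 68 + 26 = 94; x' = 755.5 − 4.5·68 = 449.5.
The subsidy expands output by 449.5 − 373 = 76.5 past the efficient level; on those units the gap between marginal cost and willingness to pay runs from 0 up to 26.
DWL = ½ × 26 × 76.5 = 994.5.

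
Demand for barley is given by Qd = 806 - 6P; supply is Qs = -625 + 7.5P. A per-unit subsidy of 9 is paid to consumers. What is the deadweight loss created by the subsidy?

Pre-subsidy: 806 - 6P = -625 + 7.5P gives P* = 106, Q* = 170.
With the rebate, buyers effectively pay Pb = Ps − 9, where Ps is the price sellers receive.
Demand in terms of Ps becomes Qd = 806 − 6(Ps − 9) = 860 - 6Ps. Setting this equal to supply: 860 - 6Ps = -625 + 7.5Ps, so Ps = 110.
Buyers pay Pb = 110 − 9 = 101; Q' = -625 + 7.5·110 = 200.
The subsidy expands output by 200 − 170 = 30 past the efficient level; on those units the gap between marginal cost and willingness to pay runs from 0 up to 9.
DWL = ½ × 9 × 30 = 135.

Deadweight loss = 135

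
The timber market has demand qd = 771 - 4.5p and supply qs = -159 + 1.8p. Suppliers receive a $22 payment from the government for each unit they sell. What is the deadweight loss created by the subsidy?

Deadweight loss = 2178/7

Pre-subsidy: 771 - 4.5p = -159 + 1.8p gives p* = 3100/21, q* = 747/7.
With the subsidy, sellers receive ps = pb + 22 for each unit, where pb is the price buyers pay.
Supply in terms of pb becomes qs = -159 + 1.8(pb + 22) = -119.4 + 1.8pb. Setting this equal to demand: 771 - 4.5pb = -119.4 + 1.8pb, so pb = 424/3.
Sellers receive ps = 424/3 + 22 = 490/3; q' = 771 − 4.5·(424/3) = 135.
The subsidy expands output by 135 − 747/7 = 198/7 past the efficient level; on those units the gap between marginal cost and willingness to pay runs from 0 up to 22.
DWL = ½ × 22 × 198/7 = 2178/7.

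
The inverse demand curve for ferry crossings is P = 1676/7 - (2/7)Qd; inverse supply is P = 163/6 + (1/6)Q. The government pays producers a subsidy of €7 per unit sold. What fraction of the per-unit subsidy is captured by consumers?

Consumer share = 12/19

Pre-subsidy: 1676/7 - (2/7)Q = 163/6 + (1/6)Q gives Q* = 8915/19 and P* = 2002/19.
With the subsidy, sellers receive Ps = Pb + 7 for each unit, where Pb is the price buyers pay.
On the curves, Pb = 1676/7 - (2/7)Q and Ps = 163/6 + (1/6)Q; the wedge Ps − Pb = 7 gives 163/6 + (1/6)Q − (1676/7 - (2/7)Q) = 7, so Q' = 9209/19.
Then Pb = 1676/7 − (2/7)·(9209/19) = 1918/19 and Ps = 163/6 + (1/6)·(9209/19) = 2051/19.
Buyers' price falls by P* − Pb = 2002/19 − 1918/19 = 84/19; sellers' price rises by Ps − P* = 2051/19 − 2002/19 = 49/19.
So consumers capture (84/19)/7 = 12/19 of each unit of subsidy.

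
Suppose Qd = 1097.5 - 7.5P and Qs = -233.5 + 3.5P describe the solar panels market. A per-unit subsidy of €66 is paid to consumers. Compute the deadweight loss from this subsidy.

Pre-subsidy: 1097.5 - 7.5P = -233.5 + 3.5P gives P* = 121, Q* = 190.
With the rebate, buyers effectively pay Pb = Ps − 66, where Ps is the price sellers receive.
Demand in terms of Ps becomes Qd = 1097.5 − 7.5(Ps − 66) = 1592.5 - 7.5Ps. Setting this equal to supply: 1592.5 - 7.5Ps = -233.5 + 3.5Ps, so Ps = 166.
Buyers pay Pb = 166 − 66 = 100; Q' = -233.5 + 3.5·166 = 347.5.
The subsidy expands output by 347.5 − 190 = 157.5 past the efficient level; on those units the gap between marginal cost and willingness to pay runs from 0 up to 66.
DWL = ½ × 66 × 157.5 = 5197.5.

Deadweight loss = €5197.5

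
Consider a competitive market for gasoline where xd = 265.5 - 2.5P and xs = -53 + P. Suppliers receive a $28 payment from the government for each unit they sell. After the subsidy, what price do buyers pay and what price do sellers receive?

Buyers pay $83; sellers receive $111

Pre-subsidy: 265.5 - 2.5P = -53 + P gives P* = 91, x* = 38.
With the subsidy, sellers receive Ps = Pb + 28 for each unit, where Pb is the price buyers pay.
Supply in terms of Pb becomes xs = -53 + 1(Pb + 28) = -25 + Pb. Setting this equal to demand: 265.5 - 2.5Pb = -25 + Pb, so Pb = 83.
Sellers receive Ps = 83 + 28 = 111; x' = 265.5 − 2.5·83 = 58.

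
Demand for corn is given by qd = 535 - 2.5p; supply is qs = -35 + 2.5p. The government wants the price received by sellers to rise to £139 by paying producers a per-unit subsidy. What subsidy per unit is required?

At a seller price of 139, quantity supplied is -35 + 2.5·139 = 312.5.
Buyers absorb 312.5 only when they pay pb with 535 − 2.5·pb = 312.5, i.e. pb = 89.
s = ps − pb = 139 − 89 = 50.

Required subsidy s = £50 per unit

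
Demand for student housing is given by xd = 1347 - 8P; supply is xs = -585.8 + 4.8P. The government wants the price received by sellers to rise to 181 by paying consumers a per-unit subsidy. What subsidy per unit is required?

Required subsidy s = 48 per unit

At a seller price of 181, quantity supplied is -585.8 + 4.8·181 = 283.
Buyers absorb 283 only when they pay Pb with 1347 − 8·Pb = 283, i.e. Pb = 133.
s = Ps − Pb = 181 − 133 = 48.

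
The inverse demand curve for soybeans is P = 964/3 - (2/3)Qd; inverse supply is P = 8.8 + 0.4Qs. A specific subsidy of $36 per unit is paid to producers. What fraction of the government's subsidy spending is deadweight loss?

DWL / government spending = 135/2614

Pre-subsidy: 964/3 - (2/3)Q = 8.8 + 0.4Q gives Q* = 293 and P* = 126.
With the subsidy, sellers receive Ps = Pb + 36 for each unit, where Pb is the price buyers pay.
On the curves, Pb = 964/3 - (2/3)Q and Ps = 8.8 + 0.4Q; the wedge Ps − Pb = 36 gives 8.8 + 0.4Q − (964/3 - (2/3)Q) = 36, so Q' = 326.75.
Then Pb = 964/3 − (2/3)·326.75 = 103.5 and Ps = 8.8 + 0.4·326.75 = 139.5.
ΔCS = ½(293 + 326.75)(126 − 103.5) = 6972.1875; ΔPS = ½(293 + 326.75)(139.5 − 126) = 4183.3125.
Government spending = 36 × 326.75 = 11763.
DWL = ½ × 36 × (326.75 − 293) = 607.5; fraction = 607.5 / 11763 = 135/2614.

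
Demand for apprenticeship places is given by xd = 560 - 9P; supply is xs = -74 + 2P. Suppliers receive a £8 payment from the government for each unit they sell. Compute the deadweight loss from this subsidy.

Pre-subsidy: 560 - 9P = -74 + 2P gives P* = 634/11, x* = 454/11.
With the subsidy, sellers receive Ps = Pb + 8 for each unit, where Pb is the price buyers pay.
Supply in terms of Pb becomes xs = -74 + 2(Pb + 8) = -58 + 2Pb. Setting this equal to demand: 560 - 9Pb = -58 + 2Pb, so Pb = 618/11.
Sellers receive Ps = 618/11 + 8 = 706/11; x' = 560 − 9·(618/11) = 598/11.
The subsidy expands output by 598/11 − 454/11 = 144/11 past the efficient level; on those units the gap between marginal cost and willingness to pay runs from 0 up to 8.
DWL = ½ × 8 × 144/11 = 576/11.

Deadweight loss = 576/11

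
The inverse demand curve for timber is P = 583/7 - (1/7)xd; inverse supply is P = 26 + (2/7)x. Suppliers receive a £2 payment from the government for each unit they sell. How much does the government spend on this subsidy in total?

Government cost = 830/3

Pre-subsidy: 583/7 - (1/7)x = 26 + (2/7)x gives x* = 401/3 and P* = 1348/21.
With the subsidy, sellers receive Ps = Pb + 2 for each unit, where Pb is the price buyers pay.
On the curves, Pb = 583/7 - (1/7)x and Ps = 26 + (2/7)x; the wedge Ps − Pb = 2 gives 26 + (2/7)x − (583/7 - (1/7)x) = 2, so x' = 415/3.
Then Pb = 583/7 − (1/7)·(415/3) = 1334/21 and Ps = 26 + (2/7)·(415/3) = 1376/21.
Government outlay = subsidy × quantity = 2 × 415/3 = 830/3.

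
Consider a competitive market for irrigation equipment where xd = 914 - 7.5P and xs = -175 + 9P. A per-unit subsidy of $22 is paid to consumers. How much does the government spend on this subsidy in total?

Government cost = $11198

Pre-subsidy: 914 - 7.5P = -175 + 9P gives P* = 66, x* = 419.
With the rebate, buyers effectively pay Pb = Ps − 22, where Ps is the price sellers receive.
Demand in terms of Ps becomes xd = 914 − 7.5(Ps − 22) = 1079 - 7.5Ps. Setting this equal to supply: 1079 - 7.5Ps = -175 + 9Ps, so Ps = 76.
Buyers pay Pb = 76 − 22 = 54; x' = -175 + 9·76 = 509.
Government outlay = subsidy × quantity = 22 × 509 = 11198.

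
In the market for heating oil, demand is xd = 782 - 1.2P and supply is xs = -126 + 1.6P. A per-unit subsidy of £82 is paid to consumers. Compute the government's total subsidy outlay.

Pre-subsidy: 782 - 1.2P = -126 + 1.6P gives P* = 2270/7, x* = 2750/7.
With the rebate, buyers effectively pay Pb = Ps − 82, where Ps is the price sellers receive.
Demand in terms of Ps becomes xd = 782 − 1.2(Ps − 82) = 880.4 - 1.2Ps. Setting this equal to supply: 880.4 - 1.2Ps = -126 + 1.6Ps, so Ps = 2516/7.
Buyers pay Pb = 2516/7 − 82 = 1942/7; x' = -126 + 1.6·(2516/7) = 15718/35.
Government outlay = subsidy × quantity = 82 × 15718/35 = 1288876/35.

Government cost = 1288876/35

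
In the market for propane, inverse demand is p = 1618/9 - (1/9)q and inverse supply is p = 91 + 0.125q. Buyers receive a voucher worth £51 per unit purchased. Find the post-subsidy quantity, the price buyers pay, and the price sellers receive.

q' = 592; buyers pay £114; sellers receive £165

Pre-subsidy: 1618/9 - (1/9)q = 91 + 0.125q gives q* = 376 and p* = 138.
With the rebate, buyers effectively pay pb = ps − 51, where ps is the price sellers receive.
On the curves, pb = 1618/9 - (1/9)q and ps = 91 + 0.125q; the wedge ps − pb = 51 gives 91 + 0.125q − (1618/9 - (1/9)q) = 51, so q' = 592.
Then pb = 1618/9 − (1/9)·592 = 114 and ps = 91 + 0.125·592 = 165.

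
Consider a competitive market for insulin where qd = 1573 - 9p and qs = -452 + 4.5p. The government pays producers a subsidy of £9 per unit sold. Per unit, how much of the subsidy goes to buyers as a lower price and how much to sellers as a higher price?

Buyers gain £3 per unit; sellers gain £6 per unit

Pre-subsidy: 1573 - 9p = -452 + 4.5p gives p* = 150, q* = 223.
With the subsidy, sellers receive ps = pb + 9 for each unit, where pb is the price buyers pay.
Supply in terms of pb becomes qs = -452 + 4.5(pb + 9) = -411.5 + 4.5pb. Setting this equal to demand: 1573 - 9pb = -411.5 + 4.5pb, so pb = 147.
Sellers receive ps = 147 + 9 = 156; q' = 1573 − 9·147 = 250.
Buyers' price falls by p* − pb = 150 − 147 = 3; sellers' price rises by ps − p* = 156 − 150 = 6.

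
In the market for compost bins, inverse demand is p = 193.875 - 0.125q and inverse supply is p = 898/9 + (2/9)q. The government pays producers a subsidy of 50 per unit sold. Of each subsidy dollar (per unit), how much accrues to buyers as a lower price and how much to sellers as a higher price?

Pre-subsidy: 193.875 - 0.125q = 898/9 + (2/9)q gives q* = 271 and p* = 160.
With the subsidy, sellers receive ps = pb + 50 for each unit, where pb is the price buyers pay.
On the curves, pb = 193.875 - 0.125q and ps = 898/9 + (2/9)q; the wedge ps − pb = 50 gives 898/9 + (2/9)q − (193.875 - 0.125q) = 50, so q' = 415.
Then pb = 193.875 − 0.125·415 = 142 and ps = 898/9 + (2/9)·415 = 192.
Buyers' price falls by p* − pb = 160 − 142 = 18; sellers' price rises by ps − p* = 192 − 160 = 32.

Buyers gain 18 per unit; sellers gain 32 per unit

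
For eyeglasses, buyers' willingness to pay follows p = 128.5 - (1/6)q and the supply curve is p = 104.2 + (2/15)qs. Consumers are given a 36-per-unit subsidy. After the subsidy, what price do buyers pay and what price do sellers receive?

Buyers pay 95; sellers receive 131

Pre-subsidy: 128.5 - (1/6)q = 104.2 + (2/15)q gives q* = 81 and p* = 115.
With the rebate, buyers effectively pay pb = ps − 36, where ps is the price sellers receive.
On the curves, pb = 128.5 - (1/6)q and ps = 104.2 + (2/15)q; the wedge ps − pb = 36 gives 104.2 + (2/15)q − (128.5 - (1/6)q) = 36, so q' = 201.
Then pb = 128.5 − (1/6)·201 = 95 and ps = 104.2 + (2/15)·201 = 131.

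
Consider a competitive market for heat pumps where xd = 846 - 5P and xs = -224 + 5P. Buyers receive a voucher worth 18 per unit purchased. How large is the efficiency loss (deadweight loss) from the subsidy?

Deadweight loss = 405

Pre-subsidy: 846 - 5P = -224 + 5P gives P* = 107, x* = 311.
With the rebate, buyers effectively pay Pb = Ps − 18, where Ps is the price sellers receive.
Demand in terms of Ps becomes xd = 846 − 5(Ps − 18) = 936 - 5Ps. Setting this equal to supply: 936 - 5Ps = -224 + 5Ps, so Ps = 116.
Buyers pay Pb = 116 − 18 = 98; x' = -224 + 5·116 = 356.
The subsidy expands output by 356 − 311 = 45 past the efficient level; on those units the gap between marginal cost and willingness to pay runs from 0 up to 18.
DWL = ½ × 18 × 45 = 405.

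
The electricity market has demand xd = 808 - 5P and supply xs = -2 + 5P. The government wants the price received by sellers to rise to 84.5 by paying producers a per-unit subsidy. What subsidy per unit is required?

Required subsidy s = 7 per unit

At a seller price of 84.5, quantity supplied is -2 + 5·84.5 = 420.5.
Buyers absorb 420.5 only when they pay Pb with 808 − 5·Pb = 420.5, i.e. Pb = 77.5.
s = Ps − Pb = 84.5 − 77.5 = 7.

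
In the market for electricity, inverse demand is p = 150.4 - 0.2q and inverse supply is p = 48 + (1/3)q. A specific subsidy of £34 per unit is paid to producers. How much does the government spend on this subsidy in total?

Government cost = £8695.5

Pre-subsidy: 150.4 - 0.2q = 48 + (1/3)q gives q* = 192 and p* = 112.
With the subsidy, sellers receive ps = pb + 34 for each unit, where pb is the price buyers pay.
On the curves, pb = 150.4 - 0.2q and ps = 48 + (1/3)q; the wedge ps − pb = 34 gives 48 + (1/3)q − (150.4 - 0.2q) = 34, so q' = 255.75.
Then pb = 150.4 − 0.2·255.75 = 99.25 and ps = 48 + (1/3)·255.75 = 133.25.
Government outlay = subsidy × quantity = 34 × 255.75 = 8695.5.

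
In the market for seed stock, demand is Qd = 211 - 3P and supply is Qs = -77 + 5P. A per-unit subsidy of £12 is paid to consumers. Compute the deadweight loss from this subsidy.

Deadweight loss = £135

Pre-subsidy: 211 - 3P = -77 + 5P gives P* = 36, Q* = 103.
With the rebate, buyers effectively pay Pb = Ps − 12, where Ps is the price sellers receive.
Demand in terms of Ps becomes Qd = 211 − 3(Ps − 12) = 247 - 3Ps. Setting this equal to supply: 247 - 3Ps = -77 + 5Ps, so Ps = 40.5.
Buyers pay Pb = 40.5 − 12 = 28.5; Q' = -77 + 5·40.5 = 125.5.
The subsidy expands output by 125.5 − 103 = 22.5 past the efficient level; on those units the gap between marginal cost and willingness to pay runs from 0 up to 12.
DWL = ½ × 12 × 22.5 = 135.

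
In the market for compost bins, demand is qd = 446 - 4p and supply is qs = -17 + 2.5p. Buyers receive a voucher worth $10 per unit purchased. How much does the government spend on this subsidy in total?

Pre-subsidy: 446 - 4p = -17 + 2.5p gives p* = 926/13, q* = 2094/13.
With the rebate, buyers effectively pay pb = ps − 10, where ps is the price sellers receive.
Demand in terms of ps becomes qd = 446 − 4(ps − 10) = 486 - 4ps. Setting this equal to supply: 486 - 4ps = -17 + 2.5ps, so ps = 1006/13.
Buyers pay pb = 1006/13 − 10 = 876/13; q' = -17 + 2.5·(1006/13) = 2294/13.
Government outlay = subsidy × quantity = 10 × 2294/13 = 22940/13.

Government cost = 22940/13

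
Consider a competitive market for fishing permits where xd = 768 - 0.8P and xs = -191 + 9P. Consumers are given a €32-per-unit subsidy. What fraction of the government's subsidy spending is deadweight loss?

DWL / government spending = 144/8737

Pre-subsidy: 768 - 0.8P = -191 + 9P gives P* = 685/7, x* = 4828/7.
With the rebate, buyers effectively pay Pb = Ps − 32, where Ps is the price sellers receive.
Demand in terms of Ps becomes xd = 768 − 0.8(Ps − 32) = 793.6 - 0.8Ps. Setting this equal to supply: 793.6 - 0.8Ps = -191 + 9Ps, so Ps = 4923/49.
Buyers pay Pb = 4923/49 − 32 = 3355/49; x' = -191 + 9·(4923/49) = 34948/49.
ΔCS = ½(4828/7 + 34948/49)(685/7 − 3355/49) = 49495680/2401; ΔPS = ½(4828/7 + 34948/49)(4923/49 − 685/7) = 4399616/2401.
Government spending = 32 × 34948/49 = 1118336/49.
DWL = ½ × 32 × (34948/49 − 4828/7) = 18432/49; fraction = (18432/49) / (1118336/49) = 144/8737.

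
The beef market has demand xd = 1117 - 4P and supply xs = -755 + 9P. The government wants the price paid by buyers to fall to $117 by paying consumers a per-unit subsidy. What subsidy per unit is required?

Required subsidy s = $39 per unit

At a buyer price of 117, quantity demanded is 1117 − 4·117 = 649.
Sellers supply 649 only when they receive Ps with -755 + 9·Ps = 649, i.e. Ps = 156.
s = Ps − Pb = 156 − 117 = 39.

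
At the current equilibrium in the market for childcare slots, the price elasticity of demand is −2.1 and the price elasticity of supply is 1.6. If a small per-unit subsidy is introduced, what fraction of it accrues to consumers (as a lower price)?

For a small subsidy around the equilibrium, the benefit split depends on the relative slopes, which at a point are proportional to the elasticities.
Buyer share = εs/(εs + |εd|) = 1.6/(1.6 + 2.1) = 16/37; seller share = |εd|/(εs + |εd|) = 21/37.

Consumer share = 16/37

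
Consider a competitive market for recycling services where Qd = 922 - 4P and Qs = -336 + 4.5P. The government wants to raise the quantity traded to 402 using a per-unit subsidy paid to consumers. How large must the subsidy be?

At Q = 402, invert demand for the buyer price: Pb = (922 − 402)/4 = 130; invert supply for the seller price: Ps = (402 − (-336))/4.5 = 164.
The subsidy must fill the gap: s = Ps − Pb = 164 − 130 = 34.

Required subsidy s = 34 per unit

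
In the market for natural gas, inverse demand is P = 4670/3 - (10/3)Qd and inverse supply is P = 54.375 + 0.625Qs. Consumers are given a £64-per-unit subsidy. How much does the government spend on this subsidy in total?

Government cost = 2405824/95

Pre-subsidy: 4670/3 - (10/3)Q = 54.375 + 0.625Q gives Q* = 7211/19 and P* = 5540/19.
With the rebate, buyers effectively pay Pb = Ps − 64, where Ps is the price sellers receive.
On the curves, Pb = 4670/3 - (10/3)Q and Ps = 54.375 + 0.625Q; the wedge Ps − Pb = 64 gives 54.375 + 0.625Q − (4670/3 - (10/3)Q) = 64, so Q' = 37591/95.
Then Pb = 4670/3 − (10/3)·(37591/95) = 4516/19 and Ps = 54.375 + 0.625·(37591/95) = 5732/19.
Government outlay = subsidy × quantity = 64 × 37591/95 = 2405824/95.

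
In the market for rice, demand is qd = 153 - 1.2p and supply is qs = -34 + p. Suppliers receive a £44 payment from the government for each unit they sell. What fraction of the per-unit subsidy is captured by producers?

Producer share = 6/11

Pre-subsidy: 153 - 1.2p = -34 + p gives p* = 85, q* = 51.
With the subsidy, sellers receive ps = pb + 44 for each unit, where pb is the price buyers pay.
Supply in terms of pb becomes qs = -34 + 1(pb + 44) = 10 + pb. Setting this equal to demand: 153 - 1.2pb = 10 + pb, so pb = 65.
Sellers receive ps = 65 + 44 = 109; q' = 153 − 1.2·65 = 75.
Buyers' price falls by p* − pb = 85 − 65 = 20; sellers' price rises by ps − p* = 109 − 85 = 24.
So producers capture 24/44 = 6/11 of each unit of subsidy.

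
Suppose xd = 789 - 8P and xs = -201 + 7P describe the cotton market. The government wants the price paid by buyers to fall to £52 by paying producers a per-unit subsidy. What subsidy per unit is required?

At a buyer price of 52, quantity demanded is 789 − 8·52 = 373.
Sellers supply 373 only when they receive Ps with -201 + 7·Ps = 373, i.e. Ps = 82.
s = Ps − Pb = 82 − 52 = 30.

Required subsidy s = £30 per unit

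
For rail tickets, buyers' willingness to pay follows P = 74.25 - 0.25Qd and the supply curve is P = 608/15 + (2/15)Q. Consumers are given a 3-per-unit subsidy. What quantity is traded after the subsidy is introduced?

Pre-subsidy: 74.25 - 0.25Q = 608/15 + (2/15)Q gives Q* = 2023/23 and P* = 1202/23.
With the rebate, buyers effectively pay Pb = Ps − 3, where Ps is the price sellers receive.
On the curves, Pb = 74.25 - 0.25Q and Ps = 608/15 + (2/15)Q; the wedge Ps − Pb = 3 gives 608/15 + (2/15)Q − (74.25 - 0.25Q) = 3, so Q' = 2203/23.
Then Pb = 74.25 − 0.25·(2203/23) = 1157/23 and Ps = 608/15 + (2/15)·(2203/23) = 1226/23.

Q' = 2203/23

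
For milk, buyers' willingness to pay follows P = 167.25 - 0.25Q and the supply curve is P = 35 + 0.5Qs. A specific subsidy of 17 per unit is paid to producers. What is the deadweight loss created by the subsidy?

Deadweight loss = 578/3

Pre-subsidy: 167.25 - 0.25Q = 35 + 0.5Q gives Q* = 529/3 and P* = 739/6.
With the subsidy, sellers receive Ps = Pb + 17 for each unit, where Pb is the price buyers pay.
On the curves, Pb = 167.25 - 0.25Q and Ps = 35 + 0.5Q; the wedge Ps − Pb = 17 gives 35 + 0.5Q − (167.25 - 0.25Q) = 17, so Q' = 199.
Then Pb = 167.25 − 0.25·199 = 117.5 and Ps = 35 + 0.5·199 = 134.5.
The subsidy expands output by 199 − 529/3 = 68/3 past the efficient level; on those units the gap between marginal cost and willingness to pay runs from 0 up to 17.
DWL = ½ × 17 × 68/3 = 578/3.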